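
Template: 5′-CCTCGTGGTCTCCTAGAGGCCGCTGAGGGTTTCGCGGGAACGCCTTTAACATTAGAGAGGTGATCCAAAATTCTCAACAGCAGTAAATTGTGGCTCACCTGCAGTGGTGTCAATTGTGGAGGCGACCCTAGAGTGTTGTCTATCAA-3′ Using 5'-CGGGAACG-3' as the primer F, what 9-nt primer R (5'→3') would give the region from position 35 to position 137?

5'-AACACTCTA-3'

The product's 3' end on the top strand is position 137.
The reverse primer anneals to the top strand over positions 129–137, i.e. to TAGAGTGTT.
Its sequence written 5'→3' is the reverse complement: AACACTCTA.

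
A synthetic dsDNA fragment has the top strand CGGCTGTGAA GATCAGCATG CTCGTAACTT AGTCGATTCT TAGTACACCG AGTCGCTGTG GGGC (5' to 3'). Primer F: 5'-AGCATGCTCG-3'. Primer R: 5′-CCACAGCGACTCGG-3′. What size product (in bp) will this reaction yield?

Forward primer AGCATGCTCG is found on the top strand at positions 15–24.
Reverse complement of the reverse primer: CCGAGTCGCTGTGG. This occurs on the top strand at positions 48–61.
Amplicon spans positions 15–61: 47 bp.

47 bp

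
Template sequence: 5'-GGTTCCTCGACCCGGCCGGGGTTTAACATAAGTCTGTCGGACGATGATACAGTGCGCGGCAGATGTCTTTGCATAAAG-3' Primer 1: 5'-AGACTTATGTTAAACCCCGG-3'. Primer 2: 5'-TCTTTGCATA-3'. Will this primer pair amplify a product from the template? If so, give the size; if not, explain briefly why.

Primer 1 (AGACTTATGTTAAACCCCGG) has reverse complement CCGGGGTTTAACATAAGTCT, which matches the top strand at positions 16–35; primer 1 anneals to the top strand there with its 3' end pointing upstream toward position 16.
Primer 2 (TCTTTGCATA) matches the top strand directly at positions 66–75; it anneals to the bottom strand with its 3' end pointing downstream toward position 75.
The 3' ends diverge (primer 1 extends toward position 1, primer 2 toward position 78), so the primers never converge on a shared product.

No product — the primers' 3' ends point away from each other.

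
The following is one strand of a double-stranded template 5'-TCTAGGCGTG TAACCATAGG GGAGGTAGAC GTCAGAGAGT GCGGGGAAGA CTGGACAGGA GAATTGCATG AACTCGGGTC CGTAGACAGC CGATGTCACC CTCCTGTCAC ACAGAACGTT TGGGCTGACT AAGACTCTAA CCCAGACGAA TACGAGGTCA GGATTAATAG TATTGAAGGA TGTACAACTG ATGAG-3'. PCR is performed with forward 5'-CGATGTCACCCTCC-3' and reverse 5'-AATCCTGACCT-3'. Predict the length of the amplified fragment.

The forward primer matches the template at positions 91–104.
The reverse primer's reverse complement is AGGTCAGGATT, which matches the template at positions 155–165.
Amplicon spans positions 91–165: 75 bp.

75 bp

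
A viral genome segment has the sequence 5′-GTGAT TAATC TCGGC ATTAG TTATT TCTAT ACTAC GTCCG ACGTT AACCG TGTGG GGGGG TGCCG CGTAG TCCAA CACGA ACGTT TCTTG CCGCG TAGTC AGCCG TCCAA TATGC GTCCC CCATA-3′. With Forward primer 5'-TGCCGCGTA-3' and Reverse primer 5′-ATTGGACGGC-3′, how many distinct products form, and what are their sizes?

The forward primer TGCCGCGTA matches the top strand at positions 61–69, 89–97.
The reverse primer's reverse complement is GCCGTCCAAT, matching at positions 102–111.
Each forward site pairs with the reverse site to give a product ending at position 111: sizes 51, 23 bp.

Two products: 51 bp, 23 bp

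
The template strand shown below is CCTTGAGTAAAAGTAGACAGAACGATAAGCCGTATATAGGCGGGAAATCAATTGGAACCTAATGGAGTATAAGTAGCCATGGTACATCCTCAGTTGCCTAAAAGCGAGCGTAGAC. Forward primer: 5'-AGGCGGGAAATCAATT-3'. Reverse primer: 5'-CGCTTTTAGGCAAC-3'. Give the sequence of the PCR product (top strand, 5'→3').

5'-AGGCGGGAAATCAATTGGAACCTAATGGAGTATAAGTAGCCATGGTACATCCTCAGTTGCCTAAAAGCG-3'

The forward primer matches the template at positions 38–53.
Taking the reverse complement of CGCTTTTAGGCAAC gives GTTGCCTAAAAGCG, found at positions 93–106 on the template; the primer anneals here to the top strand with its 3' end pointing upstream.
The product is the template from position 38 through 106 (69 bp).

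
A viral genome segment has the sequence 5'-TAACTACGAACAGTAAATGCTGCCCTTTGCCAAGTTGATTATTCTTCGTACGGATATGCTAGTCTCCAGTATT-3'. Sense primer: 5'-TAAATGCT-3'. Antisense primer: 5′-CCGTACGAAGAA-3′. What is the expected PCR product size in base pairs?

40 bp

The forward primer matches the template at positions 14–21.
Taking the reverse complement of CCGTACGAAGAA gives TTCTTCGTACGG, found at positions 42–53 on the template; the primer anneals here to the top strand with its 3' end pointing upstream.
Product length = (reverse-primer end) − (forward-primer start) + 1 = 53 − 14 + 1 = 40 bp.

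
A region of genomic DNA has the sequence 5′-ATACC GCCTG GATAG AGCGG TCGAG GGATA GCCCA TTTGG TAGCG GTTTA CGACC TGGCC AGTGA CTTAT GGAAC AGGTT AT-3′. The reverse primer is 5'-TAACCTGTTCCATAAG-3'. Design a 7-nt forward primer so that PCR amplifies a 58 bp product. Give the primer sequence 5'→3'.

5'-AGGGATA-3'

The reverse primer's reverse complement CTTATGGAACAGGTTA matches the template at positions 66–81, so the product ends at position 81.
A 58 bp product then starts at position 81 − 58 + 1 = 24.
The forward primer is identical to the top strand there: AGGGATA.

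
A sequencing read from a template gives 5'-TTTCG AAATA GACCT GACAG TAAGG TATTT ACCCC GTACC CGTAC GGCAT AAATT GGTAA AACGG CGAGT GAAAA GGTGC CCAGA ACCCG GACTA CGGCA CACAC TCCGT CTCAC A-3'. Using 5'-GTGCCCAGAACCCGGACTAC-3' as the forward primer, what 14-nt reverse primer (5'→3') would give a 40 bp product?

5'-TGTGAGACGGAGTG-3'

The forward primer binds at positions 77–96, so a 40 bp product ends at position 77 + 40 − 1 = 116.
The reverse primer anneals to the top strand over positions 103–116, i.e. to CACTCCGTCTCACA.
Its sequence written 5'→3' is the reverse complement: TGTGAGACGGAGTG.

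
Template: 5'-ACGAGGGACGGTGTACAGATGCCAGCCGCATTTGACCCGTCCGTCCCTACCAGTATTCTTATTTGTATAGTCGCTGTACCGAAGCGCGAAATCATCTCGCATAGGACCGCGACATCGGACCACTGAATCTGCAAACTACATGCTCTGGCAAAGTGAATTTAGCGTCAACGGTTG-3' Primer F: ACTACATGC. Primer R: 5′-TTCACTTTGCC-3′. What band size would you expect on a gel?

Forward primer ACTACATGC is found on the top strand at positions 135–143.
The reverse primer's reverse complement is GGCAAAGTGAA, which matches the template at positions 147–157.
Amplicon spans positions 135–157: 23 bp.

23 bp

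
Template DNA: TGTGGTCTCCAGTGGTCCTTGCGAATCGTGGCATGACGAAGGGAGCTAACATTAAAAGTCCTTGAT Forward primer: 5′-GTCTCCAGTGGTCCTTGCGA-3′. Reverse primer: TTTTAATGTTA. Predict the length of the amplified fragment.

Forward primer GTCTCCAGTGGTCCTTGCGA is found on the top strand at positions 5–24.
Taking the reverse complement of TTTTAATGTTA gives TAACATTAAAA, found at positions 47–57 on the template; the primer anneals here to the top strand with its 3' end pointing upstream.
Product length = (reverse-primer end) − (forward-primer start) + 1 = 57 − 5 + 1 = 53 bp.

53 bp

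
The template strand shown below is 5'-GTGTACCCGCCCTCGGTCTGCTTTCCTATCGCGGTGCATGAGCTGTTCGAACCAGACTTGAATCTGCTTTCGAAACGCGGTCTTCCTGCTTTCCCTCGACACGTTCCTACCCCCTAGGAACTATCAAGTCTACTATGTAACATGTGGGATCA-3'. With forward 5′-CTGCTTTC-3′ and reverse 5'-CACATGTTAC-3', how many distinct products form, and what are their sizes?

The forward primer CTGCTTTC matches the top strand at positions 18–25, 64–71, 86–93.
The reverse primer's reverse complement is GTAACATGTG, matching at positions 137–146.
Each forward site pairs with the reverse site to give a product ending at position 146: sizes 129, 83, 61 bp.

Three products: 129 bp, 83 bp, 61 bp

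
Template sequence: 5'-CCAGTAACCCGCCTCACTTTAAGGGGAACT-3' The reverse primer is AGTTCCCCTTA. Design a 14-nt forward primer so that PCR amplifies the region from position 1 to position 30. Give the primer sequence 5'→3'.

5'-CCAGTAACCCGCCT-3'

The reverse primer's reverse complement TAAGGGGAACT matches the template at positions 20–30; the product starts at position 1.
The forward primer is identical to the top strand over positions 1–14: CCAGTAACCCGCCT.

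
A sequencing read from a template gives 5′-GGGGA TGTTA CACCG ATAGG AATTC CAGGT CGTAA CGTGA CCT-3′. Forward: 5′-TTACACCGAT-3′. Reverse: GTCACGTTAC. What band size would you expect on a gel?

34 bp

Scanning the template, TTACACCGAT occurs at positions 8–17; this primer anneals to the bottom strand there with its 3' end pointing downstream.
Taking the reverse complement of GTCACGTTAC gives GTAACGTGAC, found at positions 32–41 on the template; the primer anneals here to the top strand with its 3' end pointing upstream.
Product length = (reverse-primer end) − (forward-primer start) + 1 = 41 − 8 + 1 = 34 bp.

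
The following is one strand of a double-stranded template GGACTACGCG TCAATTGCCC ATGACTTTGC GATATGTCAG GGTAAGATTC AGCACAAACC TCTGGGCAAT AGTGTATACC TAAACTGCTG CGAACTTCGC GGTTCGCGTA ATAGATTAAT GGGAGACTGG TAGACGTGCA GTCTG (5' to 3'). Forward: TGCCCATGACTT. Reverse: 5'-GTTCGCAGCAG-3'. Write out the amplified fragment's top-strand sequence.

The forward primer matches the template at positions 16–27.
The reverse primer's reverse complement is CTGCTGCGAAC, which matches the template at positions 85–95.
The product is the template from position 16 through 95 (80 bp).

5'-TGCCCATGACTTTGCGATATGTCAGGGTAAGATTCAGCACAAACCTCTGGGCAATAGTGTATACCTAAACTGCTGCGAAC-3'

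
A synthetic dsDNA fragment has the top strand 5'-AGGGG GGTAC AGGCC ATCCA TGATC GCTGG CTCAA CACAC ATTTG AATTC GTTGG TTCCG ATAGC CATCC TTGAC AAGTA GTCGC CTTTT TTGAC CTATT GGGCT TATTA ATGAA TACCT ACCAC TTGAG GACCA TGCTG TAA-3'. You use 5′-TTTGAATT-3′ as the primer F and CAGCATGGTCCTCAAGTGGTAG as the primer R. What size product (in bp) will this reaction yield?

99 bp

Scanning the template, TTTGAATT occurs at positions 42–49; this primer anneals to the bottom strand there with its 3' end pointing downstream.
The reverse primer's reverse complement is CTACCACTTGAGGACCATGCTG, which matches the template at positions 119–140.
Product length = (reverse-primer end) − (forward-primer start) + 1 = 140 − 42 + 1 = 99 bp.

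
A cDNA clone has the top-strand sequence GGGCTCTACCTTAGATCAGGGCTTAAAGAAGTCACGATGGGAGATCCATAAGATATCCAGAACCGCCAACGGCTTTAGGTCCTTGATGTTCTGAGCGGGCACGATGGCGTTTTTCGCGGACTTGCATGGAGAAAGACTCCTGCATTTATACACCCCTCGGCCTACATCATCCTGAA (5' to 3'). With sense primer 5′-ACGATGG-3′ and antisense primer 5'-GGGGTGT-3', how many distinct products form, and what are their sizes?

Two products: 123 bp, 56 bp

The forward primer ACGATGG matches the top strand at positions 34–40, 101–107.
The reverse primer's reverse complement is ACACCCC, matching at positions 150–156.
Each forward site pairs with the reverse site to give a product ending at position 156: sizes 123, 56 bp.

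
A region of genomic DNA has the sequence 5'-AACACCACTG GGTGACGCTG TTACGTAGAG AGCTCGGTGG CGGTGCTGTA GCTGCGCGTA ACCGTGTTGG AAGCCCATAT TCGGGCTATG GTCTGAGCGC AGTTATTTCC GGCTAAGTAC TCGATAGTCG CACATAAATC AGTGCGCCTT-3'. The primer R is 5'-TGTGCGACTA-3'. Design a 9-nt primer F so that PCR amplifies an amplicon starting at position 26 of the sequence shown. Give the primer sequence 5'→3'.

5'-TAGAGAGCT-3'

The reverse primer's reverse complement TAGTCGCACA matches the template at positions 125–134; the product starts at position 26.
The forward primer is identical to the top strand over positions 26–34: TAGAGAGCT.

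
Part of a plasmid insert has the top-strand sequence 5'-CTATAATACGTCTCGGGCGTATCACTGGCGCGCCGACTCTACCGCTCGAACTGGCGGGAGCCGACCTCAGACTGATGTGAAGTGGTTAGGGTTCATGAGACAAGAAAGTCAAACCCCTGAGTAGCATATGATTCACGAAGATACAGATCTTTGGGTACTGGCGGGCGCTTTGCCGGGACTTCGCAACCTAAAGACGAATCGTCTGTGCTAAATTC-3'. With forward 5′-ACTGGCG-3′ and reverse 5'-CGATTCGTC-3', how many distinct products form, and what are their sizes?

Three products: 178 bp, 152 bp, 45 bp

The forward primer ACTGGCG matches the top strand at positions 24–30, 50–56, 157–163.
The reverse primer's reverse complement is GACGAATCG, matching at positions 193–201.
Each forward site pairs with the reverse site to give a product ending at position 201: sizes 178, 152, 45 bp.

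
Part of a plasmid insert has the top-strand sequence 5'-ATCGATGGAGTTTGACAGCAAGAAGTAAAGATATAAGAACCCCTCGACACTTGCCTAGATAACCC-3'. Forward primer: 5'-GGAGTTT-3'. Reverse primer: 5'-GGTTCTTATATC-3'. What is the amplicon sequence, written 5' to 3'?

Forward primer GGAGTTT is found on the top strand at positions 7–13.
Reverse complement of the reverse primer: GATATAAGAACC. This occurs on the top strand at positions 30–41.
The product is the template from position 7 through 41 (35 bp).

5'-GGAGTTTGACAGCAAGAAGTAAAGATATAAGAACC-3'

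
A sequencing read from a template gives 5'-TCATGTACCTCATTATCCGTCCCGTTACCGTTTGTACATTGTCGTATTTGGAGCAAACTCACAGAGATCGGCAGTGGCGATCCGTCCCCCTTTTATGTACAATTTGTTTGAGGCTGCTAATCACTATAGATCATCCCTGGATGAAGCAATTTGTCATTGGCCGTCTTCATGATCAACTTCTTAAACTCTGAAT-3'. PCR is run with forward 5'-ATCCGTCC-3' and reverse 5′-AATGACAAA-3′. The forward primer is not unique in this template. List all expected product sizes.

144 bp, 79 bp

The forward primer ATCCGTCC matches the top strand at positions 15–22, 80–87.
The reverse primer's reverse complement is TTTGTCATT, matching at positions 150–158.
Each forward site pairs with the reverse site to give a product ending at position 158: sizes 144, 79 bp.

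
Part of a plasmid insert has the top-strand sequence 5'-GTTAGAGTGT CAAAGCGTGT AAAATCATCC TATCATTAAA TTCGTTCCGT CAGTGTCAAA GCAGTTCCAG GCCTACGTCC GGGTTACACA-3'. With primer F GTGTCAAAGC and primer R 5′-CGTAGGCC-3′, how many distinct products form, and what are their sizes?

Two products: 71 bp, 25 bp

The forward primer GTGTCAAAGC matches the top strand at positions 7–16, 53–62.
The reverse primer's reverse complement is GGCCTACG, matching at positions 70–77.
Each forward site pairs with the reverse site to give a product ending at position 77: sizes 71, 25 bp.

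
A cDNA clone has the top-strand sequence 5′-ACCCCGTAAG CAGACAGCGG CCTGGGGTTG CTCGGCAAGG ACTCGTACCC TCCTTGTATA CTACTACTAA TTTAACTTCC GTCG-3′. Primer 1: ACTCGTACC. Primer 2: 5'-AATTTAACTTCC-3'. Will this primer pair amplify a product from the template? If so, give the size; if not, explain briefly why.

Primer 1 (ACTCGTACC) matches the top strand at positions 41–49 (3' end points downstream).
Primer 2 (AATTTAACTTCC) also matches the top strand directly, at positions 69–80 — its reverse complement GGAAGTTAAATT is not present.
Both primers anneal to the bottom strand with 3' ends pointing the same way, so neither can prime synthesis back toward the other.

No product — both primers anneal to the same strand and extend in the same direction.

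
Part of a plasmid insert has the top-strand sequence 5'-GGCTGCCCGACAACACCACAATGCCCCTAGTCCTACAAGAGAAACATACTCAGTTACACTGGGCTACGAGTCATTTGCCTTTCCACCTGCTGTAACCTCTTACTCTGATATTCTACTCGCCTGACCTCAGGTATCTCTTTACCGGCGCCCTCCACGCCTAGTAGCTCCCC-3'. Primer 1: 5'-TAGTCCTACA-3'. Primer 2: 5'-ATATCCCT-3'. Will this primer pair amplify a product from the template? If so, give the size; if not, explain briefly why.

No product — primer 2 has no binding site in the template.

Primer 2 (ATATCCCT) does not match the top strand, and its reverse complement AGGGATAT does not match either.
With no annealing site for primer 2, no amplification occurs.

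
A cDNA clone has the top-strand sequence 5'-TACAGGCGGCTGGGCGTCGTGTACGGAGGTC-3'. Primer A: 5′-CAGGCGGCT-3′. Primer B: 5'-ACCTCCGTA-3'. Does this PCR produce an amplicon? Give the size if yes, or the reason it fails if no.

Yes — a 28 bp product.

Primer A (CAGGCGGCT) matches the top strand at positions 3–11; it acts as a forward primer.
Primer B's reverse complement is TACGGAGGT, matching the top strand at positions 22–30; it acts as a reverse primer.
The 3' ends face each other across positions 3–30, giving a 28 bp product.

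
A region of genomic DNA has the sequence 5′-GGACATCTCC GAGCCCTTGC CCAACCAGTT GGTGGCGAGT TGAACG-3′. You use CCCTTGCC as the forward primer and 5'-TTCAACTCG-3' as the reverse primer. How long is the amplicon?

Scanning the template, CCCTTGCC occurs at positions 14–21; this primer anneals to the bottom strand there with its 3' end pointing downstream.
Taking the reverse complement of TTCAACTCG gives CGAGTTGAA, found at positions 36–44 on the template; the primer anneals here to the top strand with its 3' end pointing upstream.
Product length = (reverse-primer end) − (forward-primer start) + 1 = 44 − 14 + 1 = 31 bp.

31 bp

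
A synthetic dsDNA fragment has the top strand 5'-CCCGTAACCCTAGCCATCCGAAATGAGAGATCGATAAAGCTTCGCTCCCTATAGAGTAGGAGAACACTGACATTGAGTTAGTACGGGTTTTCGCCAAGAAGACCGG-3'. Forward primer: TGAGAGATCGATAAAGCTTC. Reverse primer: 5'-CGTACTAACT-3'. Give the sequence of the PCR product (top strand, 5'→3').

5'-TGAGAGATCGATAAAGCTTCGCTCCCTATAGAGTAGGAGAACACTGACATTGAGTTAGTACG-3'

Forward primer TGAGAGATCGATAAAGCTTC is found on the top strand at positions 24–43.
Reverse complement of the reverse primer: AGTTAGTACG. This occurs on the top strand at positions 76–85.
The product is the template from position 24 through 85 (62 bp).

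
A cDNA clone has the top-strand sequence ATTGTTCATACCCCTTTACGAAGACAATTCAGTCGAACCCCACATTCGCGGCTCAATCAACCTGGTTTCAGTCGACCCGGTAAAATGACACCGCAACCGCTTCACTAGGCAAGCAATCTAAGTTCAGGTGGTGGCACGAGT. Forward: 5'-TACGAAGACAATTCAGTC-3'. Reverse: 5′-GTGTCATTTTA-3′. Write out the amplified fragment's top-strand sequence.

5'-TACGAAGACAATTCAGTCGAACCCCACATTCGCGGCTCAATCAACCTGGTTTCAGTCGACCCGGTAAAATGACAC-3'

The forward primer matches the template at positions 17–34.
Taking the reverse complement of GTGTCATTTTA gives TAAAATGACAC, found at positions 81–91 on the template; the primer anneals here to the top strand with its 3' end pointing upstream.
The product is the template from position 17 through 91 (75 bp).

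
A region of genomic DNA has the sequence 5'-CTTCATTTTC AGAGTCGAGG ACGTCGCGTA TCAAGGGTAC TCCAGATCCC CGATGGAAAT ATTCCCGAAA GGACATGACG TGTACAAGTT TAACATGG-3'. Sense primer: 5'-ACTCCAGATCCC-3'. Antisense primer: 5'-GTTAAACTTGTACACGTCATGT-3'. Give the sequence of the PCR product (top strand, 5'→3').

Scanning the template, ACTCCAGATCCC occurs at positions 39–50; this primer anneals to the bottom strand there with its 3' end pointing downstream.
Taking the reverse complement of GTTAAACTTGTACACGTCATGT gives ACATGACGTGTACAAGTTTAAC, found at positions 73–94 on the template; the primer anneals here to the top strand with its 3' end pointing upstream.
The product is the template from position 39 through 94 (56 bp).

5'-ACTCCAGATCCCCGATGGAAATATTCCCGAAAGGACATGACGTGTACAAGTTTAAC-3'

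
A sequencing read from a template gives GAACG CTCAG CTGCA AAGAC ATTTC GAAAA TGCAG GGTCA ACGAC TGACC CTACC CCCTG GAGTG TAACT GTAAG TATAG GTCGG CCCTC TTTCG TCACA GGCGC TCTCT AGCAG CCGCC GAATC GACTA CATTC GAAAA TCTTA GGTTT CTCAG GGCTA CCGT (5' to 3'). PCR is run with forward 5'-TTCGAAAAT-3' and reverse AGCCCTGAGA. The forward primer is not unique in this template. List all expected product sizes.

137 bp, 27 bp

The forward primer TTCGAAAAT matches the top strand at positions 23–31, 133–141.
The reverse primer's reverse complement is TCTCAGGGCT, matching at positions 150–159.
Each forward site pairs with the reverse site to give a product ending at position 159: sizes 137, 27 bp.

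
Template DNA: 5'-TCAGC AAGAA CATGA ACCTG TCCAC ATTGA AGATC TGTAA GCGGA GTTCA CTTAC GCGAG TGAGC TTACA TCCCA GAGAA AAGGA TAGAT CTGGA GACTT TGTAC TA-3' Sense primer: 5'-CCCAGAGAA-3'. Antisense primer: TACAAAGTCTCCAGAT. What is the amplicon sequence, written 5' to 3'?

Scanning the template, CCCAGAGAA occurs at positions 72–80; this primer anneals to the bottom strand there with its 3' end pointing downstream.
Reverse complement of the reverse primer: ATCTGGAGACTTTGTA. This occurs on the top strand at positions 89–104.
The product is the template from position 72 through 104 (33 bp).

5'-CCCAGAGAAAAGGATAGATCTGGAGACTTTGTA-3'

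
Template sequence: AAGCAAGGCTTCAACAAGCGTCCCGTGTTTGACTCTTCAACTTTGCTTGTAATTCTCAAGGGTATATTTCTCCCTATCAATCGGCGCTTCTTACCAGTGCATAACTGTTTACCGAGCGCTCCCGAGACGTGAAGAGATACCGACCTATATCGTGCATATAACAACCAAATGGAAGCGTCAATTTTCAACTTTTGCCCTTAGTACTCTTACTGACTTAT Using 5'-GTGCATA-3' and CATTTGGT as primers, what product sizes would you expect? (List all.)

75 bp, 20 bp

The forward primer GTGCATA matches the top strand at positions 97–103, 152–158.
The reverse primer's reverse complement is ACCAAATG, matching at positions 164–171.
Each forward site pairs with the reverse site to give a product ending at position 171: sizes 75, 20 bp.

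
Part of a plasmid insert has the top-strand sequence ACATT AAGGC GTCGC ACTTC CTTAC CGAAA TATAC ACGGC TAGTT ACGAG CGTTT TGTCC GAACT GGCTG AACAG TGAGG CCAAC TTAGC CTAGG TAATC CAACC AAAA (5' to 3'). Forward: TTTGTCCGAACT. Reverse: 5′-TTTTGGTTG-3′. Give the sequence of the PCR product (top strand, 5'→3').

Forward primer TTTGTCCGAACT is found on the top strand at positions 54–65.
The reverse primer's reverse complement is CAACCAAAA, which matches the template at positions 101–109.
The product is the template from position 54 through 109 (56 bp).

5'-TTTGTCCGAACTGGCTGAACAGTGAGGCCAACTTAGCCTAGGTAATCCAACCAAAA-3'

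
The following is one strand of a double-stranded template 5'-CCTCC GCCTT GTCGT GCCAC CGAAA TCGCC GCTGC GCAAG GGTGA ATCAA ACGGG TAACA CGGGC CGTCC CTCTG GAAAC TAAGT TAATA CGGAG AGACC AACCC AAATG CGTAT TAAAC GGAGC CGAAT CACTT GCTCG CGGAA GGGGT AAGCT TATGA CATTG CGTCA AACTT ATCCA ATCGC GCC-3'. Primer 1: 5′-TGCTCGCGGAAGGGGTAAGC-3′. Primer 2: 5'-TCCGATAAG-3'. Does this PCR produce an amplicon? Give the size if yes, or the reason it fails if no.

No product — primer 2 has no binding site in the template.

Primer 2 (TCCGATAAG) does not match the top strand, and its reverse complement CTTATCGGA does not match either.
With no annealing site for primer 2, no amplification occurs.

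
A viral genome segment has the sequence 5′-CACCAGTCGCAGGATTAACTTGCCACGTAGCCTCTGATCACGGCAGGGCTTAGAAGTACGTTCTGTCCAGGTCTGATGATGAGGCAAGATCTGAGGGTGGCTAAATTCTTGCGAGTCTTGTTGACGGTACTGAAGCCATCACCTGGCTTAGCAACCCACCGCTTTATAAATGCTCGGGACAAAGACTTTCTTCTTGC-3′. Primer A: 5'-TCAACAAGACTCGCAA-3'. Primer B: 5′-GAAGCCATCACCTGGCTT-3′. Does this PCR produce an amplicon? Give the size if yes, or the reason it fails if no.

No product — the primers' 3' ends point away from each other.

Primer A (TCAACAAGACTCGCAA) has reverse complement TTGCGAGTCTTGTTGA, which matches the top strand at positions 109–124; primer A anneals to the top strand there with its 3' end pointing upstream toward position 109.
Primer B (GAAGCCATCACCTGGCTT) matches the top strand directly at positions 132–149; it anneals to the bottom strand with its 3' end pointing downstream toward position 149.
The 3' ends diverge (primer A extends toward position 1, primer B toward position 197), so the primers never converge on a shared product.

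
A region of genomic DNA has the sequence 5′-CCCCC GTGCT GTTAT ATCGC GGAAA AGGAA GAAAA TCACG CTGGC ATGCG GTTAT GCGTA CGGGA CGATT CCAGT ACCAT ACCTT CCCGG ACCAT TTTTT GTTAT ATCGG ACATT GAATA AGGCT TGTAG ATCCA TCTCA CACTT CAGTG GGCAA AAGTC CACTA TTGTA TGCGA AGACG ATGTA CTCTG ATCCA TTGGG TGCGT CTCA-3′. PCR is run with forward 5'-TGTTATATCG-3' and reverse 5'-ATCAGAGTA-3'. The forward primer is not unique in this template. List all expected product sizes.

183 bp, 93 bp

The forward primer TGTTATATCG matches the top strand at positions 10–19, 100–109.
The reverse primer's reverse complement is TACTCTGAT, matching at positions 184–192.
Each forward site pairs with the reverse site to give a product ending at position 192: sizes 183, 93 bp.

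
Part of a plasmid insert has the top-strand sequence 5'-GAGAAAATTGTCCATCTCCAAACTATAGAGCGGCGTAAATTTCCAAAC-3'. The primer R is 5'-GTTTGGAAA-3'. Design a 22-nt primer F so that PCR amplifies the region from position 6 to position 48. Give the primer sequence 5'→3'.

5'-AATTGTCCATCTCCAAACTATA-3'

The reverse primer's reverse complement TTTCCAAAC matches the template at positions 40–48; the product starts at position 6.
The forward primer is identical to the top strand over positions 6–27: AATTGTCCATCTCCAAACTATA.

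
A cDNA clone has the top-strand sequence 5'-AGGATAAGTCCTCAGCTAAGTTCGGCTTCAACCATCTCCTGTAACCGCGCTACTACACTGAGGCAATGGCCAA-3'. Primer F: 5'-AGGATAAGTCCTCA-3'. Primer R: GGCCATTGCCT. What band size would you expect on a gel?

71 bp

Scanning the template, AGGATAAGTCCTCA occurs at positions 1–14; this primer anneals to the bottom strand there with its 3' end pointing downstream.
Reverse complement of the reverse primer: AGGCAATGGCC. This occurs on the top strand at positions 61–71.
The product runs from position 1 to position 71, so its length is 71 − 1 + 1 = 71 bp.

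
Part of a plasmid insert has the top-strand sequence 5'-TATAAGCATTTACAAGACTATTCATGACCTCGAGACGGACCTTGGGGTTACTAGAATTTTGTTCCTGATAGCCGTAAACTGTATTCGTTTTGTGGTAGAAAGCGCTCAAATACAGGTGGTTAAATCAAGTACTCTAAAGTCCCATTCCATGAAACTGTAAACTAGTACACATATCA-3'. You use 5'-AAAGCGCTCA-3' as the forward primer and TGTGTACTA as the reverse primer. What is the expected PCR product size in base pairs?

73 bp

Scanning the template, AAAGCGCTCA occurs at positions 99–108; this primer anneals to the bottom strand there with its 3' end pointing downstream.
Reverse complement of the reverse primer: TAGTACACA. This occurs on the top strand at positions 163–171.
Product length = (reverse-primer end) − (forward-primer start) + 1 = 171 − 99 + 1 = 73 bp.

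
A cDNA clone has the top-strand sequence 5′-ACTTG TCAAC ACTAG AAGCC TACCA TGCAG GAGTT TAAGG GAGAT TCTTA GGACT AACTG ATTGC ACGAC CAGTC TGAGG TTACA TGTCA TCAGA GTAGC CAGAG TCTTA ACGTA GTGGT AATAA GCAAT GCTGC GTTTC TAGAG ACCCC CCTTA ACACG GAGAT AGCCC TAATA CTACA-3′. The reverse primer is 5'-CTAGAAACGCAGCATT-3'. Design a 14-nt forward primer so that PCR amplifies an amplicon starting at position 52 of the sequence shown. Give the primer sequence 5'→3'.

The reverse primer's reverse complement AATGCTGCGTTTCTAG matches the template at positions 128–143; the product starts at position 52.
The forward primer is identical to the top strand over positions 52–65: GACTAACTGATTGC.

5'-GACTAACTGATTGC-3'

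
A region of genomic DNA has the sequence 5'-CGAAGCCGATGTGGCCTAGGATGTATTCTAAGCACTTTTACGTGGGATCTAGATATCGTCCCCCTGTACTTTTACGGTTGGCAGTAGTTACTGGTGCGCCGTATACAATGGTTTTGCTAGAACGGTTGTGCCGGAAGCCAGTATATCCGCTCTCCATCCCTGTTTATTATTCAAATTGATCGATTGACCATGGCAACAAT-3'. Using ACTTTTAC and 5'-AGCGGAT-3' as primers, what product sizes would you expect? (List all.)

118 bp, 84 bp

The forward primer ACTTTTAC matches the top strand at positions 34–41, 68–75.
The reverse primer's reverse complement is ATCCGCT, matching at positions 145–151.
Each forward site pairs with the reverse site to give a product ending at position 151: sizes 118, 84 bp.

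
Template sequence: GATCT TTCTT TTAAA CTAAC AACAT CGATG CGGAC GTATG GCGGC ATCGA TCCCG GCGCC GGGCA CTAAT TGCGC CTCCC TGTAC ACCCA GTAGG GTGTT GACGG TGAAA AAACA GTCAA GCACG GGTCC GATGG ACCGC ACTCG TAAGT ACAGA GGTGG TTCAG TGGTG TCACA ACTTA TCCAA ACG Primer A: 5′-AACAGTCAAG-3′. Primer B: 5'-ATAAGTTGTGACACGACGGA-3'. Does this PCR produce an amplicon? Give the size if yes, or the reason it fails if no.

No product — primer B has no binding site in the template.

Primer B (ATAAGTTGTGACACGACGGA) does not match the top strand, and its reverse complement TCCGTCGTGTCACAACTTAT does not match either.
With no annealing site for primer B, no amplification occurs.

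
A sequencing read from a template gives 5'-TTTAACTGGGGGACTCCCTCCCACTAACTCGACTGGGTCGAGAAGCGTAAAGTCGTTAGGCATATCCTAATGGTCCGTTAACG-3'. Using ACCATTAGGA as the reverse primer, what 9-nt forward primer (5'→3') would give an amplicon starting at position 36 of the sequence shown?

5'-GGTCGAGAA-3'

The reverse primer's reverse complement TCCTAATGGT matches the template at positions 65–74; the product starts at position 36.
The forward primer is identical to the top strand over positions 36–44: GGTCGAGAA.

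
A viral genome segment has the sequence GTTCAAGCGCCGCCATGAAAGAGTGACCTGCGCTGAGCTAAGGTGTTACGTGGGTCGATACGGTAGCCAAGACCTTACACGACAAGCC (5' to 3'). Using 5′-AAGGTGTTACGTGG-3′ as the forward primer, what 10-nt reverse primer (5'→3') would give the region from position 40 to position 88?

5'-GGCTTGTCGT-3'

The product's 3' end on the top strand is position 88.
The reverse primer anneals to the top strand over positions 79–88, i.e. to ACGACAAGCC.
Its sequence written 5'→3' is the reverse complement: GGCTTGTCGT.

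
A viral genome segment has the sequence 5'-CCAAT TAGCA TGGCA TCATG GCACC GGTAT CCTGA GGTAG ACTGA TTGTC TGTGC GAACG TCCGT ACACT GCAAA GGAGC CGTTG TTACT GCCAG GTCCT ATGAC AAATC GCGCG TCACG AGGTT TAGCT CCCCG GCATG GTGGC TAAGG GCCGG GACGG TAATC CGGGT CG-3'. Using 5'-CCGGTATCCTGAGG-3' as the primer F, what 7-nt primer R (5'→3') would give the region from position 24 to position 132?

The product's 3' end on the top strand is position 132.
The reverse primer anneals to the top strand over positions 126–132, i.e. to TAGCTCC.
Its sequence written 5'→3' is the reverse complement: GGAGCTA.

5'-GGAGCTA-3'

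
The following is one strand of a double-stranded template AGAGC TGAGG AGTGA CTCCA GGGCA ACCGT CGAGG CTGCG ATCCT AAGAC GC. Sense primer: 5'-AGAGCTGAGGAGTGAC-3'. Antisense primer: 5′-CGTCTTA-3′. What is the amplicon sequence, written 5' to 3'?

The forward primer matches the template at positions 1–16.
Taking the reverse complement of CGTCTTA gives TAAGACG, found at positions 45–51 on the template; the primer anneals here to the top strand with its 3' end pointing upstream.
The product is the template from position 1 through 51 (51 bp).

5'-AGAGCTGAGGAGTGACTCCAGGGCAACCGTCGAGGCTGCGATCCTAAGACG-3'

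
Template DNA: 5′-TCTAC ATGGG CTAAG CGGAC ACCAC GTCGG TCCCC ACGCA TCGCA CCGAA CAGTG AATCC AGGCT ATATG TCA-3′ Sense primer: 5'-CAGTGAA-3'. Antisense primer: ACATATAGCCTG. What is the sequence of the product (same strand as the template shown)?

Scanning the template, CAGTGAA occurs at positions 51–57; this primer anneals to the bottom strand there with its 3' end pointing downstream.
The reverse primer's reverse complement is CAGGCTATATGT, which matches the template at positions 60–71.
The product is the template from position 51 through 71 (21 bp).

5'-CAGTGAATCCAGGCTATATGT-3'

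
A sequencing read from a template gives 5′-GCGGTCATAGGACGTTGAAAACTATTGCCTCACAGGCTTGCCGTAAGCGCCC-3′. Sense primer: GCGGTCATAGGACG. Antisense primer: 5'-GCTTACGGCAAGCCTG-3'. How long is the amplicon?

48 bp

The forward primer matches the template at positions 1–14.
The reverse primer's reverse complement is CAGGCTTGCCGTAAGC, which matches the template at positions 33–48.
Product length = (reverse-primer end) − (forward-primer start) + 1 = 48 − 1 + 1 = 48 bp.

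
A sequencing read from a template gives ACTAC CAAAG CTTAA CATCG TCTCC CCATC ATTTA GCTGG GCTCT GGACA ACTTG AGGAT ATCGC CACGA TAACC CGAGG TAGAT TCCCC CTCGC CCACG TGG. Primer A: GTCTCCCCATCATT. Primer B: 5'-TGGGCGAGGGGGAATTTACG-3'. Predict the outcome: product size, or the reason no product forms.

Primer B (TGGGCGAGGGGGAATTTACG) does not match the top strand, and its reverse complement CGTAAATTCCCCCTCGCCCA does not match either.
With no annealing site for primer B, no amplification occurs.

No product — primer B has no binding site in the template.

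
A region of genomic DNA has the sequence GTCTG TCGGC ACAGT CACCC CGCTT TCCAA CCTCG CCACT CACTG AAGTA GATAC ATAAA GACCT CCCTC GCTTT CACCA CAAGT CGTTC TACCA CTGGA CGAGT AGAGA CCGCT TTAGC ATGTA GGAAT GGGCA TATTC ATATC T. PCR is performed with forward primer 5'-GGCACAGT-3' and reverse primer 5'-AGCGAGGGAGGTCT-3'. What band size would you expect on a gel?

Forward primer GGCACAGT is found on the top strand at positions 8–15.
Taking the reverse complement of AGCGAGGGAGGTCT gives AGACCTCCCTCGCT, found at positions 60–73 on the template; the primer anneals here to the top strand with its 3' end pointing upstream.
Product length = (reverse-primer end) − (forward-primer start) + 1 = 73 − 8 + 1 = 66 bp.

66 bp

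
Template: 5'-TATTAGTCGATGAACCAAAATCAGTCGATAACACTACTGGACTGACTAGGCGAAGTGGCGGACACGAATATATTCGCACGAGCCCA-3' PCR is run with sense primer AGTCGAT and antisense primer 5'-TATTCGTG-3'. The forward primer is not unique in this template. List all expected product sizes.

The forward primer AGTCGAT matches the top strand at positions 5–11, 23–29.
The reverse primer's reverse complement is CACGAATA, matching at positions 63–70.
Each forward site pairs with the reverse site to give a product ending at position 70: sizes 66, 48 bp.

66 bp, 48 bp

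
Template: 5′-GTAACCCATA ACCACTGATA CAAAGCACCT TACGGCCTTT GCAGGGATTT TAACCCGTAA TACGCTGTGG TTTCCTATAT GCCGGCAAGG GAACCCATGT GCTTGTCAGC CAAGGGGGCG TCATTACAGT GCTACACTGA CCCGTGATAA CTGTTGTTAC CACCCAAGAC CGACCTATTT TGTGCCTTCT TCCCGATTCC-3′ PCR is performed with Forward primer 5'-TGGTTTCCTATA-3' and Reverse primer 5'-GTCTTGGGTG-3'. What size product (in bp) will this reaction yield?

Forward primer TGGTTTCCTATA is found on the top strand at positions 68–79.
Reverse complement of the reverse primer: CACCCAAGAC. This occurs on the top strand at positions 161–170.
Product length = (reverse-primer end) − (forward-primer start) + 1 = 170 − 68 + 1 = 103 bp.

103 bp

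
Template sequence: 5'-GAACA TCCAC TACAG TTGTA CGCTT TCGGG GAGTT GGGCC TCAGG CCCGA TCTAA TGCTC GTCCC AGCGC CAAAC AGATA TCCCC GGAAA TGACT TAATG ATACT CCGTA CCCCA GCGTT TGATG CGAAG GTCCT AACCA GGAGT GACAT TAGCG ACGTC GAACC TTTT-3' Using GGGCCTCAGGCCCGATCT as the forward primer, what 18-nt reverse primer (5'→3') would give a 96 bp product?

5'-CCTTCGCATCAAACGCTG-3'

The forward primer binds at positions 36–53, so a 96 bp product ends at position 36 + 96 − 1 = 131.
The reverse primer anneals to the top strand over positions 114–131, i.e. to CAGCGTTTGATGCGAAGG.
Its sequence written 5'→3' is the reverse complement: CCTTCGCATCAAACGCTG.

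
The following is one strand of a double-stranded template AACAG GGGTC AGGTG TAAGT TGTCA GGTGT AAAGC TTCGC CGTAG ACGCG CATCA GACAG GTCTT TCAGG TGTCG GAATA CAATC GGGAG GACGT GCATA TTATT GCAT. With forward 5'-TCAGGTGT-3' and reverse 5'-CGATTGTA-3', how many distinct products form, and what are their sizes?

Three products: 78 bp, 64 bp, 21 bp

The forward primer TCAGGTGT matches the top strand at positions 9–16, 23–30, 66–73.
The reverse primer's reverse complement is TACAATCG, matching at positions 79–86.
Each forward site pairs with the reverse site to give a product ending at position 86: sizes 78, 64, 21 bp.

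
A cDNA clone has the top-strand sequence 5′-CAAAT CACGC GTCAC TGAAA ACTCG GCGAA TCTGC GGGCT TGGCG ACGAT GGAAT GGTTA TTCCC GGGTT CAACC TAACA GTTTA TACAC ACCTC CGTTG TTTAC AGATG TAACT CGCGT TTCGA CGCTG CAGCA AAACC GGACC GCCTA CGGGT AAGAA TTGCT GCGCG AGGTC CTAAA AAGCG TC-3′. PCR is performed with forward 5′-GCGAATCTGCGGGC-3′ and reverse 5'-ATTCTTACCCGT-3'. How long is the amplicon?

136 bp

The forward primer matches the template at positions 26–39.
The reverse primer's reverse complement is ACGGGTAAGAAT, which matches the template at positions 150–161.
Product length = (reverse-primer end) − (forward-primer start) + 1 = 161 − 26 + 1 = 136 bp.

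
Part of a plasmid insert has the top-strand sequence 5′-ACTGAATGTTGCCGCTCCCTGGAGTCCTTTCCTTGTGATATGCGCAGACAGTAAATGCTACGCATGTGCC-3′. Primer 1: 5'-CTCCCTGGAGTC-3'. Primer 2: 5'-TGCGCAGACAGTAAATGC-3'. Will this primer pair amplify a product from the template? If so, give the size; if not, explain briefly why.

Primer 1 (CTCCCTGGAGTC) matches the top strand at positions 15–26 (3' end points downstream).
Primer 2 (TGCGCAGACAGTAAATGC) also matches the top strand directly, at positions 41–58 — its reverse complement GCATTTACTGTCTGCGCA is not present.
Both primers anneal to the bottom strand with 3' ends pointing the same way, so neither can prime synthesis back toward the other.

No product — both primers anneal to the same strand and extend in the same direction.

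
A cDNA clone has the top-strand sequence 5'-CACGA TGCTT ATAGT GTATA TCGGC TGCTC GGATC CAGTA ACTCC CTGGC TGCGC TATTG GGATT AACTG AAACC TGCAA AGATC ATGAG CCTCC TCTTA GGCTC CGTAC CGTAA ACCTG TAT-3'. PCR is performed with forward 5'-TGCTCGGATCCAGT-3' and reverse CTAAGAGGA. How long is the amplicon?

Scanning the template, TGCTCGGATCCAGT occurs at positions 26–39; this primer anneals to the bottom strand there with its 3' end pointing downstream.
Reverse complement of the reverse primer: TCCTCTTAG. This occurs on the top strand at positions 93–101.
The product runs from position 26 to position 101, so its length is 101 − 26 + 1 = 76 bp.

76 bp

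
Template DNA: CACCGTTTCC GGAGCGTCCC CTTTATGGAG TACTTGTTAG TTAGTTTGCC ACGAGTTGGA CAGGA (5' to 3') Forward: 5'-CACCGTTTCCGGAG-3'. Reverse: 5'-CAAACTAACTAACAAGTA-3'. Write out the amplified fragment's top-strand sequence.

The forward primer matches the template at positions 1–14.
The reverse primer's reverse complement is TACTTGTTAGTTAGTTTG, which matches the template at positions 31–48.
The product is the template from position 1 through 48 (48 bp).

5'-CACCGTTTCCGGAGCGTCCCCTTTATGGAGTACTTGTTAGTTAGTTTG-3'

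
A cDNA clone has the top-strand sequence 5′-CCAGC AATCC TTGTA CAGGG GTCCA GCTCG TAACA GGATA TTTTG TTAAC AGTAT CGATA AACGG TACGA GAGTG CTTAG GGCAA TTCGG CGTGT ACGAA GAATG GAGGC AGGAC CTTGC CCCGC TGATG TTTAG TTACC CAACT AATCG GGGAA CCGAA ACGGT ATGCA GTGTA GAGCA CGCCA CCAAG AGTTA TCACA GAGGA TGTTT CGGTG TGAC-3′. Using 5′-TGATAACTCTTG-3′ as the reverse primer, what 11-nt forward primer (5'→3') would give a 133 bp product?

5'-TACGAGAGTGC-3'

The reverse primer's reverse complement CAAGAGTTATCA matches the template at positions 187–198, so the product ends at position 198.
A 133 bp product then starts at position 198 − 133 + 1 = 66.
The forward primer is identical to the top strand there: TACGAGAGTGC.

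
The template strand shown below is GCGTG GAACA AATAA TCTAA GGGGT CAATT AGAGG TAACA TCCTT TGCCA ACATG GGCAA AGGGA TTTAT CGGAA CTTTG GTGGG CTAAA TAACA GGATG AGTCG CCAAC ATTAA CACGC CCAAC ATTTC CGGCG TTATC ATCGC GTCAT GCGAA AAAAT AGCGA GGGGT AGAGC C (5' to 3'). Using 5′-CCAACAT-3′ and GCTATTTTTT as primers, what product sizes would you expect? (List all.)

The forward primer CCAACAT matches the top strand at positions 48–54, 106–112, 121–127.
The reverse primer's reverse complement is AAAAAATAGC, matching at positions 154–163.
Each forward site pairs with the reverse site to give a product ending at position 163: sizes 116, 58, 43 bp.

116 bp, 58 bp, 43 bp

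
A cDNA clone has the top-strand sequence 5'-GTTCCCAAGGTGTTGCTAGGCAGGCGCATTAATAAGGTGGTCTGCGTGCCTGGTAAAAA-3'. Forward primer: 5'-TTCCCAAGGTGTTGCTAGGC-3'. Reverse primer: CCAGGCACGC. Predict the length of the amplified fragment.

52 bp

The forward primer matches the template at positions 2–21.
Taking the reverse complement of CCAGGCACGC gives GCGTGCCTGG, found at positions 44–53 on the template; the primer anneals here to the top strand with its 3' end pointing upstream.
The product runs from position 2 to position 53, so its length is 53 − 2 + 1 = 52 bp.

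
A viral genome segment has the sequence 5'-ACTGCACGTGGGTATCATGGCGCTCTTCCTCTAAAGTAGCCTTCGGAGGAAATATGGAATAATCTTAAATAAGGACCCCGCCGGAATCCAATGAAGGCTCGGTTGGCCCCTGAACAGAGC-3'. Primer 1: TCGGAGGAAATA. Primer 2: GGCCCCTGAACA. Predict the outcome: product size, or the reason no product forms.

No product — both primers anneal to the same strand and extend in the same direction.

Primer 1 (TCGGAGGAAATA) matches the top strand at positions 43–54 (3' end points downstream).
Primer 2 (GGCCCCTGAACA) also matches the top strand directly, at positions 105–116 — its reverse complement TGTTCAGGGGCC is not present.
Both primers anneal to the bottom strand with 3' ends pointing the same way, so neither can prime synthesis back toward the other.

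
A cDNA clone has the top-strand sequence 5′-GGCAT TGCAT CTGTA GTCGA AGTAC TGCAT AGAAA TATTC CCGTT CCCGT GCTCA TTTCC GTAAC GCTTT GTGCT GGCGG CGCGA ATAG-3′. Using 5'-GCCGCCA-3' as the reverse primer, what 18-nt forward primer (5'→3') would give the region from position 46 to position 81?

The reverse primer's reverse complement TGGCGGC matches the template at positions 75–81; the product starts at position 46.
The forward primer is identical to the top strand over positions 46–63: CCCGTGCTCATTTCCGTA.

5'-CCCGTGCTCATTTCCGTA-3'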